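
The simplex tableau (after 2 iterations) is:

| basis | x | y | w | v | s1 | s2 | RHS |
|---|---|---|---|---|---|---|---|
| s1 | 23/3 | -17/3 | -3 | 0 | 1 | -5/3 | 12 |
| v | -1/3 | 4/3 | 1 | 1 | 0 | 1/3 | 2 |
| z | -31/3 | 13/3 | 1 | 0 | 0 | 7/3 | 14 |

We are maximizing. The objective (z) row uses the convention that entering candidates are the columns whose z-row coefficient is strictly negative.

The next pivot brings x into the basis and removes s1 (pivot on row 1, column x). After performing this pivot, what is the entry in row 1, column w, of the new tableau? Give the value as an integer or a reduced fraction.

-9/23

Pivot element is row 1, column x: 23/3.
Normalize row 1: new (row 1, w) = (-3)/(23/3) = -9/23.
Row 1 is the pivot row, so the entry is -9/23.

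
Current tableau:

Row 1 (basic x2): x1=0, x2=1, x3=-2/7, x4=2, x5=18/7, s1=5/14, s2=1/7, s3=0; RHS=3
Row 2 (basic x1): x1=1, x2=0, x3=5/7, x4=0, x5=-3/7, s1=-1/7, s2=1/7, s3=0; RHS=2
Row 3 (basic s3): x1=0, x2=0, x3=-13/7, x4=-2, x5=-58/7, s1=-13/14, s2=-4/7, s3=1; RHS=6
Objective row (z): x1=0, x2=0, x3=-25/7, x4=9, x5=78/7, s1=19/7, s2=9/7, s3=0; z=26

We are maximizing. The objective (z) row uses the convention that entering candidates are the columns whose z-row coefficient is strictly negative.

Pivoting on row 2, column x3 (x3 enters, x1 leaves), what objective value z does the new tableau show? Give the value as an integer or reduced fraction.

36

Minimum ratio for x3: 2/(5/7) = 14/5.
z changes by −(z-row coeff of x3)·ratio = −(-25/7)·(14/5) = 10.
New z = 26 + 10 = 36.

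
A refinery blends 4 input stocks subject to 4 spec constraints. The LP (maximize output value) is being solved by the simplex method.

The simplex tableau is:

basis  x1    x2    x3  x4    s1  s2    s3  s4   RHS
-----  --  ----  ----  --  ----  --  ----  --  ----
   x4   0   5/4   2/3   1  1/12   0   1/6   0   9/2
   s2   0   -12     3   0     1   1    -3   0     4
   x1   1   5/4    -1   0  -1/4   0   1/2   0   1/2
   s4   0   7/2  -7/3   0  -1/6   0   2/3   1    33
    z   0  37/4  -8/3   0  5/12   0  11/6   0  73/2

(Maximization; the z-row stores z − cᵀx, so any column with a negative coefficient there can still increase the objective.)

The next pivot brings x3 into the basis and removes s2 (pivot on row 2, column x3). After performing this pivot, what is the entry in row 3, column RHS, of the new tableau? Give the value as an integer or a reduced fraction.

Pivot element is row 2, column x3: 3.
Normalize row 2: new (row 2, RHS) = 4/3 = 4/3.
row 3 ← row 3 − (-1)·(new row 2): 1/2 − (-1)·(4/3) = 11/6.

11/6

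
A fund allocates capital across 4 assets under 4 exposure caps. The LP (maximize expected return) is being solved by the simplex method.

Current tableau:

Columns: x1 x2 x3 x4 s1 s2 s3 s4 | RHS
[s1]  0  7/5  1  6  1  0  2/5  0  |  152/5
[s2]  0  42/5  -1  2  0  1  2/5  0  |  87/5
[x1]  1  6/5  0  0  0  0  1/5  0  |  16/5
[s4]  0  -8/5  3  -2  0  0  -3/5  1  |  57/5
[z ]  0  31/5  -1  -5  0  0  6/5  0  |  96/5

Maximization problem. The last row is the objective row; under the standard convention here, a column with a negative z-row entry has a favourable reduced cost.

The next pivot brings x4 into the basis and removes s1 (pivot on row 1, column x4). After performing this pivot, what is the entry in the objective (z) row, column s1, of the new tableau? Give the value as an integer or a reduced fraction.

5/6

Pivot element is row 1, column x4: 6.
Normalize row 1: new (row 1, s1) = 1/6 = 1/6.
z-row ← z-row − (-5)·(new row 1): 0 − (-5)·(1/6) = 5/6.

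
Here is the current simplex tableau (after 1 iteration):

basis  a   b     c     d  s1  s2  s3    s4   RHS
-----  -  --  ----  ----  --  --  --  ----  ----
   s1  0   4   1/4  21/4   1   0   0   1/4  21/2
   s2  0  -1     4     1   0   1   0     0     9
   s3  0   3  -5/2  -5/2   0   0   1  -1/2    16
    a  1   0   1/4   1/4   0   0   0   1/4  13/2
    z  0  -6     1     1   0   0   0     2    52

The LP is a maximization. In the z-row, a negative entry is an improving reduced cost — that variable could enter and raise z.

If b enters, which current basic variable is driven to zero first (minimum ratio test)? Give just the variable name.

Ratios: row 1 (s1): (21/2)/4 = 21/8; row 2 (s2): entry -1 ≤ 0, skip; row 3 (s3): 16/3 = 16/3; row 4 (a): entry 0 ≤ 0, skip.
Minimum ratio 21/8 is in the s1 row, so s1 leaves.

s1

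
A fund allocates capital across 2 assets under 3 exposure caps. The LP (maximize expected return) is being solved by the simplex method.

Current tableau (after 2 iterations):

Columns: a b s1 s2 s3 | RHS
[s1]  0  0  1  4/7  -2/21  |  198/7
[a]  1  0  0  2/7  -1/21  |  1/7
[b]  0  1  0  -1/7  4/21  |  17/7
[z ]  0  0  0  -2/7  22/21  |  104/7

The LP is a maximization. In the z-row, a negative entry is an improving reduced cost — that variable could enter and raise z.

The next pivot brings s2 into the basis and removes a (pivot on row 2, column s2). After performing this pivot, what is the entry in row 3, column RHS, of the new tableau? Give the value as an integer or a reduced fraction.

Pivot element is row 2, column s2: 2/7.
Normalize row 2: new (row 2, RHS) = (1/7)/(2/7) = 1/2.
row 3 ← row 3 − (-1/7)·(new row 2): 17/7 − (-1/7)·(1/2) = 5/2.

5/2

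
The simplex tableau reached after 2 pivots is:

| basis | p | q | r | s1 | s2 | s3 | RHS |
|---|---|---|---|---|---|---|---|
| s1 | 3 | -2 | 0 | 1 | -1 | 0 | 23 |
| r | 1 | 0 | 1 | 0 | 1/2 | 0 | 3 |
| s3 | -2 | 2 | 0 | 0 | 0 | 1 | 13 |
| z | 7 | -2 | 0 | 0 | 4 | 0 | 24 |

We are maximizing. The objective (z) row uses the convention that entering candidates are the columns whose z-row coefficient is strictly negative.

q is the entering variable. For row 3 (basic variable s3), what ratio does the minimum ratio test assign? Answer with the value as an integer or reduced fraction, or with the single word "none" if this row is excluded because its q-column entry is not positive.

13/2

Ratio = RHS / (q entry) = 13 / 2 = 13/2.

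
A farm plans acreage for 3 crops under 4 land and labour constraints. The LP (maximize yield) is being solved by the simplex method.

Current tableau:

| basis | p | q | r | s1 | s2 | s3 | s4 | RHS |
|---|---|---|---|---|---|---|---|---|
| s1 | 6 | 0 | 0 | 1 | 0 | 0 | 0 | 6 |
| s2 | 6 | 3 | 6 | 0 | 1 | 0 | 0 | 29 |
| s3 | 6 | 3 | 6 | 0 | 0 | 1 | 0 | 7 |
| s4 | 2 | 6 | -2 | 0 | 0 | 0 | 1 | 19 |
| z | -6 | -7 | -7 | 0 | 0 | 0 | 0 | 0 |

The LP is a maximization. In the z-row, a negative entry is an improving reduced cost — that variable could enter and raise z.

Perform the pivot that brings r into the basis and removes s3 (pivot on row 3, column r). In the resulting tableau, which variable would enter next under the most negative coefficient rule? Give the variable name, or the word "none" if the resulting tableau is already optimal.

Pivot element 6. New z-row = old z-row − (-7)·(row 3/6).
Updated z-row coefficients: p: 1, q: -7/2, r: 0, s1: 0, s2: 0, s3: 7/6, s4: 0.
The most negative is -7/2 in column q, so q would enter next.

q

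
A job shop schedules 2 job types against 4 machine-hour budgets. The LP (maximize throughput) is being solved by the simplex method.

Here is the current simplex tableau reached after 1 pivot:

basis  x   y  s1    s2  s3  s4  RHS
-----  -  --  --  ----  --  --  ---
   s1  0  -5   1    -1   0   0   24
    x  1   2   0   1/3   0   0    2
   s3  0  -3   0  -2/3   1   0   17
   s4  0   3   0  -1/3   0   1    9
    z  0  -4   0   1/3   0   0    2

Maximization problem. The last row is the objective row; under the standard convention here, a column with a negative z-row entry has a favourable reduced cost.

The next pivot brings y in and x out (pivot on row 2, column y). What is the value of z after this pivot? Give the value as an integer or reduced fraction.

6

Minimum ratio for y: 2/2 = 1.
z changes by −(z-row coeff of y)·ratio = −(-4)·1 = 4.
New z = 2 + 4 = 6.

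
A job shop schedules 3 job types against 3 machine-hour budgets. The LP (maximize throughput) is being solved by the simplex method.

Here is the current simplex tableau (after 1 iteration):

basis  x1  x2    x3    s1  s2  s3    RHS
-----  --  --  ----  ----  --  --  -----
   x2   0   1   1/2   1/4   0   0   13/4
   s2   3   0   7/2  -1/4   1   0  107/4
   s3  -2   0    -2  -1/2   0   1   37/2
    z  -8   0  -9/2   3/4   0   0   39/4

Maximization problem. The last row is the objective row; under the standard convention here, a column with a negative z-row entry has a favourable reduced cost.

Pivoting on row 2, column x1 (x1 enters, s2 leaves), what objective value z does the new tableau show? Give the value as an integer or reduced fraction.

973/12

Minimum ratio for x1: (107/4)/3 = 107/12.
z changes by −(z-row coeff of x1)·ratio = −(-8)·(107/12) = 214/3.
New z = 39/4 + (214/3) = 973/12.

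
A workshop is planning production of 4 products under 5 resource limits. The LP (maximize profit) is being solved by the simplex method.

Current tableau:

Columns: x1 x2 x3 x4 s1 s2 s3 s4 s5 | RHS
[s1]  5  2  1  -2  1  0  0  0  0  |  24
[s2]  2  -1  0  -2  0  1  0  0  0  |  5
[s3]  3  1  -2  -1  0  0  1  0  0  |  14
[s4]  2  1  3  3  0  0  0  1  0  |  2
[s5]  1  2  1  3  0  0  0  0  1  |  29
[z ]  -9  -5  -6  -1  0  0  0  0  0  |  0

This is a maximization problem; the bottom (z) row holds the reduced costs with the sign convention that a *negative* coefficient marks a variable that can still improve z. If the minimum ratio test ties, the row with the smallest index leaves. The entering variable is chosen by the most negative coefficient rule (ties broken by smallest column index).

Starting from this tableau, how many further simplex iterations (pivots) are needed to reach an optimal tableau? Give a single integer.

2

pivot: x1 in, s4 out → z = 9
pivot: x2 in, x1 out → z = 10
No improving column remains; optimal.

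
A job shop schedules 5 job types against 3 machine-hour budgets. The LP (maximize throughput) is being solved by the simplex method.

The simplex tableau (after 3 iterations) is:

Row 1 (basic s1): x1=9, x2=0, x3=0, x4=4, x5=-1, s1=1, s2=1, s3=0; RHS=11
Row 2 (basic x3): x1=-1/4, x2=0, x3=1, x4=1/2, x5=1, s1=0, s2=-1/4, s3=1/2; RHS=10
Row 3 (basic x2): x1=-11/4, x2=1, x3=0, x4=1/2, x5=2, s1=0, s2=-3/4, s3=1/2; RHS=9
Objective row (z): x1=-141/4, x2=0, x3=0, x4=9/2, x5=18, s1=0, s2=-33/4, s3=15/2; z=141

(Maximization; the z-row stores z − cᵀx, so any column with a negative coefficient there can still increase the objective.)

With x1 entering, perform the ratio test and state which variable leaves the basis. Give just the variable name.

s1

Ratios: row 1 (s1): 11/9 = 11/9; row 2 (x3): entry -1/4 ≤ 0, skip; row 3 (x2): entry -11/4 ≤ 0, skip.
Minimum ratio 11/9 is in the s1 row, so s1 leaves.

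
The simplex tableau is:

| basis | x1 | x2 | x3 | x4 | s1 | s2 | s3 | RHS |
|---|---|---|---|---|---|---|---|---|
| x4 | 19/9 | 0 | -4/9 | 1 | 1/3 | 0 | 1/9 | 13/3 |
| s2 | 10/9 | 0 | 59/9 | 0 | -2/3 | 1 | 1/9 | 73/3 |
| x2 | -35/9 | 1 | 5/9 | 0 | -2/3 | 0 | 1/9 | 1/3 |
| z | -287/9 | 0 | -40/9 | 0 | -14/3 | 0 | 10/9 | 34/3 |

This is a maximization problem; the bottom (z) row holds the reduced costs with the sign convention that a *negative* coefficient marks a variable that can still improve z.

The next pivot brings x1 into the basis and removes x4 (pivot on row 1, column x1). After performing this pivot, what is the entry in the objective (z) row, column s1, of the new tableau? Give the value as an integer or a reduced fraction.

7/19

Pivot element is row 1, column x1: 19/9.
Normalize row 1: new (row 1, s1) = (1/3)/(19/9) = 3/19.
z-row ← z-row − (-287/9)·(new row 1): -14/3 − (-287/9)·(3/19) = 7/19.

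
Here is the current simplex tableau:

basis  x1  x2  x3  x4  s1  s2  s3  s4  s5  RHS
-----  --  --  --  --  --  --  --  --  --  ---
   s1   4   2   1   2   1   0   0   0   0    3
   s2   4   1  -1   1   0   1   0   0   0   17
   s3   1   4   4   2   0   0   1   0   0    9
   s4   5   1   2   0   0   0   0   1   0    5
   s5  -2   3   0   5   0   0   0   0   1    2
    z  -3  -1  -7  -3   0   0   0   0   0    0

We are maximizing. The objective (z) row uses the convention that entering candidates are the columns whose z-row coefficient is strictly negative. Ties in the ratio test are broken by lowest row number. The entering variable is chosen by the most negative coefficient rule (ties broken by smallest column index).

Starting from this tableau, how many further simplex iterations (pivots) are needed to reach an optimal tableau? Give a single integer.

pivot: x3 in, s3 out → z = 63/4
pivot: x1 in, s4 out → z = 143/9
No improving column remains; optimal.

2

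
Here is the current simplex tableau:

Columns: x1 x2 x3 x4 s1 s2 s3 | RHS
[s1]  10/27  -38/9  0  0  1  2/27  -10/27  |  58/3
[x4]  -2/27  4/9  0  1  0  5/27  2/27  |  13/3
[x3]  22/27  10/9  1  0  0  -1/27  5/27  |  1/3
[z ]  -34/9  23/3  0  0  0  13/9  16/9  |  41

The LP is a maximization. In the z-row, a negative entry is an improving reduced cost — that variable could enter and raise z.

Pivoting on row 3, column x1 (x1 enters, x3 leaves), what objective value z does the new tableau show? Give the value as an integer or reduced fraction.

Minimum ratio for x1: (1/3)/(22/27) = 9/22.
z changes by −(z-row coeff of x1)·ratio = −(-34/9)·(9/22) = 17/11.
New z = 41 + (17/11) = 468/11.

468/11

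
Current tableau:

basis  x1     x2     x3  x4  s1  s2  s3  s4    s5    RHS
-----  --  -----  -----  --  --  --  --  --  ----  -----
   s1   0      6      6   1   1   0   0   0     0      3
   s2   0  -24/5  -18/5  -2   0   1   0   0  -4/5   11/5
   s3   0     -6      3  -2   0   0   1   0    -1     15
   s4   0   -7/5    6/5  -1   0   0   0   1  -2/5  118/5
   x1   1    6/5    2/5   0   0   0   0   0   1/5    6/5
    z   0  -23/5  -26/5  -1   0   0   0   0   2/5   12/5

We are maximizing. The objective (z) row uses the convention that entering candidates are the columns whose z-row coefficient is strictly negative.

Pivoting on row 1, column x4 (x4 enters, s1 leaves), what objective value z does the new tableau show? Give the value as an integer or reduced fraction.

27/5

Minimum ratio for x4: 3/1 = 3.
z changes by −(z-row coeff of x4)·ratio = −(-1)·3 = 3.
New z = 12/5 + 3 = 27/5.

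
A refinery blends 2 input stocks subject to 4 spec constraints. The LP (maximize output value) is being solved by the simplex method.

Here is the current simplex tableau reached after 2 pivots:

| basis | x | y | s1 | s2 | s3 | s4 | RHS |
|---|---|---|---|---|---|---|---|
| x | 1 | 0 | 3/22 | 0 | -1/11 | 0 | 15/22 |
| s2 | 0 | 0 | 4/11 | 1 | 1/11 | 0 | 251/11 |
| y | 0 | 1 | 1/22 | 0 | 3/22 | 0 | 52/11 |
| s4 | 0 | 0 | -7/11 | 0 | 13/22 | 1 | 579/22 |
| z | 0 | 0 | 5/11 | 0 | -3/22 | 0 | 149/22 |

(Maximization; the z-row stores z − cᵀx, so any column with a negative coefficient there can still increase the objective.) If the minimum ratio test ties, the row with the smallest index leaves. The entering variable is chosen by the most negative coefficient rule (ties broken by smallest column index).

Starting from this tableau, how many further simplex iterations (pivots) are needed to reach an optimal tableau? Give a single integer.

1

pivot: s3 in, y out → z = 23/2
No improving column remains; optimal.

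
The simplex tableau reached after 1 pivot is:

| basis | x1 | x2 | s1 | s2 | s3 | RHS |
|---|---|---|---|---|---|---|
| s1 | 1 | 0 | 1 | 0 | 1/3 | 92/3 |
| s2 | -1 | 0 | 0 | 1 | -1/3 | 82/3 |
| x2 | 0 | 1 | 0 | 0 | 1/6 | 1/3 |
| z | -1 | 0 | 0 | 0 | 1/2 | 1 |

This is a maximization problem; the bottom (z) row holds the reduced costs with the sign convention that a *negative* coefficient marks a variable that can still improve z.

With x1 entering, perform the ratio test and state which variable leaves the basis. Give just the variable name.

Ratios: row 1 (s1): (92/3)/1 = 92/3; row 2 (s2): entry -1 ≤ 0, skip; row 3 (x2): entry 0 ≤ 0, skip.
Minimum ratio 92/3 is in the s1 row, so s1 leaves.

s1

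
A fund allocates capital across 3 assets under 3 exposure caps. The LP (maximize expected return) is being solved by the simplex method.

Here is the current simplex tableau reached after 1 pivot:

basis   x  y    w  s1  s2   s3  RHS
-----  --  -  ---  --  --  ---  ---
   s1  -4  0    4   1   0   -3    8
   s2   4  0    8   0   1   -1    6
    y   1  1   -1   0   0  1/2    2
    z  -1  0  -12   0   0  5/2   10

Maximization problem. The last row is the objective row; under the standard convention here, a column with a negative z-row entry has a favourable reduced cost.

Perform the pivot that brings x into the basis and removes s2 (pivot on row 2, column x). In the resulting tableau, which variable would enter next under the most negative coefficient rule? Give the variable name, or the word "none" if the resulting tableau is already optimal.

Pivot element 4. New z-row = old z-row − (-1)·(row 2/4).
Updated z-row coefficients: x: 0, y: 0, w: -10, s1: 0, s2: 1/4, s3: 9/4.
The most negative is -10 in column w, so w would enter next.

w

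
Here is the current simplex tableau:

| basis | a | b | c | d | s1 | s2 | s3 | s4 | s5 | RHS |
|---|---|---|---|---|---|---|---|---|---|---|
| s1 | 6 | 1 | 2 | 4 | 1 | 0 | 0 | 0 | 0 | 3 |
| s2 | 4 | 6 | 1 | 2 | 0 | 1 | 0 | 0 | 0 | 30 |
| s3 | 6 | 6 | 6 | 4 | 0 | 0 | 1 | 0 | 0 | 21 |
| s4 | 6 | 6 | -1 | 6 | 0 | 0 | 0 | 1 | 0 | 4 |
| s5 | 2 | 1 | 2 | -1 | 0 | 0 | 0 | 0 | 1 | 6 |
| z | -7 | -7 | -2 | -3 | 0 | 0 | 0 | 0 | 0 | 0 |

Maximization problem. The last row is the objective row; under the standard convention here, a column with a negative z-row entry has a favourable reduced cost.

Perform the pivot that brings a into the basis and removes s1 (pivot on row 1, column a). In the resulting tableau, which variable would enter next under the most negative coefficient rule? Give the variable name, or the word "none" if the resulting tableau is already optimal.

b

Pivot element 6. New z-row = old z-row − (-7)·(row 1/6).
Updated z-row coefficients: a: 0, b: -35/6, c: 1/3, d: 5/3, s1: 7/6, s2: 0, s3: 0, s4: 0, s5: 0.
The most negative is -35/6 in column b, so b would enter next.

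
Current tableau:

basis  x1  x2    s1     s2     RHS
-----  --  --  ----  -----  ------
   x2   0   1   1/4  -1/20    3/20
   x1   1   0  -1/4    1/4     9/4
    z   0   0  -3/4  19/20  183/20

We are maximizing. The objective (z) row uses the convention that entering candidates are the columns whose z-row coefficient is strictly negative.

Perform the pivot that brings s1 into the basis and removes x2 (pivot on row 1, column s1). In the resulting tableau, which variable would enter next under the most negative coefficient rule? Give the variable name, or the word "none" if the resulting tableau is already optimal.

none

Pivot element 1/4. New z-row = old z-row − (-3/4)·(row 1/(1/4)).
Updated z-row coefficients: x1: 0, x2: 3, s1: 0, s2: 4/5.
No coefficient is strictly negative; the tableau after this pivot is optimal.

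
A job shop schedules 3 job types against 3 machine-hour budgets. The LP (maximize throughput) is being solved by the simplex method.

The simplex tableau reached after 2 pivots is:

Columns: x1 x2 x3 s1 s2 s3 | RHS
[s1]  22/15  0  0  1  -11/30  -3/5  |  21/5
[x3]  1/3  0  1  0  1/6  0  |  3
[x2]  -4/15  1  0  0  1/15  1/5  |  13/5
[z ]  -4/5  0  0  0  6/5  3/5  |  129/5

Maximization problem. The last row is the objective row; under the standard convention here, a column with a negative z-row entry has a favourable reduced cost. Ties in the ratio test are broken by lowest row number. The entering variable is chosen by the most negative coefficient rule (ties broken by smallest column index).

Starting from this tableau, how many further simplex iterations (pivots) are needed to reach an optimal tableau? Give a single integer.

pivot: x1 in, s1 out → z = 309/11
No improving column remains; optimal.

1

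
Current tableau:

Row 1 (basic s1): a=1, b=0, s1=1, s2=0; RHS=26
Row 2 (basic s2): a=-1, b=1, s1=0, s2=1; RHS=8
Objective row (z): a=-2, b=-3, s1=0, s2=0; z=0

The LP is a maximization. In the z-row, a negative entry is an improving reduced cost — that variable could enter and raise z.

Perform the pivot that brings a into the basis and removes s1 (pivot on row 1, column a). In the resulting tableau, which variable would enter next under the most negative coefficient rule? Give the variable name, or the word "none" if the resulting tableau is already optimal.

Pivot element 1. New z-row = old z-row − (-2)·(row 1/1).
Updated z-row coefficients: a: 0, b: -3, s1: 2, s2: 0.
The most negative is -3 in column b, so b would enter next.

b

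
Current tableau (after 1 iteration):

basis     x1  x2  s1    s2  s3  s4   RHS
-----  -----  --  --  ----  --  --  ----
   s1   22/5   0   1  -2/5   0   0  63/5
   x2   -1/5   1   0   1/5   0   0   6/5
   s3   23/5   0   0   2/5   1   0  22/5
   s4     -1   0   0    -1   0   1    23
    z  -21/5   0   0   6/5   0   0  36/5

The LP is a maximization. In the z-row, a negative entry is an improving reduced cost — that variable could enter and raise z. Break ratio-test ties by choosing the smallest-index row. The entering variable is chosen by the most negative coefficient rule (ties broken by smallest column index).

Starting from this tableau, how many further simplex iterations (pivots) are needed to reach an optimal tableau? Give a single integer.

1

pivot: x1 in, s3 out → z = 258/23
No improving column remains; optimal.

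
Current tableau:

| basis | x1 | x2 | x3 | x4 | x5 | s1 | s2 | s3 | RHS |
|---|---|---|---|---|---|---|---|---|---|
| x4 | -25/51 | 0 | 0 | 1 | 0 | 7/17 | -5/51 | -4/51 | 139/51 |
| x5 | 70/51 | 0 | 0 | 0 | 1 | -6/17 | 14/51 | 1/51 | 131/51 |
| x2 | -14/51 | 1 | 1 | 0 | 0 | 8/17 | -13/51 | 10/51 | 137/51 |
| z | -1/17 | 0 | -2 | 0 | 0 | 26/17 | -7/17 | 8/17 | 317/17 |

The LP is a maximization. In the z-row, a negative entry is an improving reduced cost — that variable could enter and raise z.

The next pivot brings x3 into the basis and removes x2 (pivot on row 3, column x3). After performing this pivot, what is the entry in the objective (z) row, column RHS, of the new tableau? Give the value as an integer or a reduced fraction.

Pivot element is row 3, column x3: 1.
Normalize row 3: new (row 3, RHS) = (137/51)/1 = 137/51.
z-row ← z-row − (-2)·(new row 3): 317/17 − (-2)·(137/51) = 1225/51.

1225/51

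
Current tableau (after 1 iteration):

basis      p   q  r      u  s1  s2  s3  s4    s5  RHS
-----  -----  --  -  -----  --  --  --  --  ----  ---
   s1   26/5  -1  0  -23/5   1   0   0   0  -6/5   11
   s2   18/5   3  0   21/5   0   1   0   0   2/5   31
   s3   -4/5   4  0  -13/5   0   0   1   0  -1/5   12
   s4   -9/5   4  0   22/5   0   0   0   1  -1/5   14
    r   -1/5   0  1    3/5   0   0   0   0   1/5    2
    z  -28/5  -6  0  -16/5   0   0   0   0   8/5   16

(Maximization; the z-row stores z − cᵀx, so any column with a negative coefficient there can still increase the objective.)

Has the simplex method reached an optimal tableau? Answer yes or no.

no

Column p has objective-row coefficient -28/5, which is negative; an improving pivot exists, so not yet optimal.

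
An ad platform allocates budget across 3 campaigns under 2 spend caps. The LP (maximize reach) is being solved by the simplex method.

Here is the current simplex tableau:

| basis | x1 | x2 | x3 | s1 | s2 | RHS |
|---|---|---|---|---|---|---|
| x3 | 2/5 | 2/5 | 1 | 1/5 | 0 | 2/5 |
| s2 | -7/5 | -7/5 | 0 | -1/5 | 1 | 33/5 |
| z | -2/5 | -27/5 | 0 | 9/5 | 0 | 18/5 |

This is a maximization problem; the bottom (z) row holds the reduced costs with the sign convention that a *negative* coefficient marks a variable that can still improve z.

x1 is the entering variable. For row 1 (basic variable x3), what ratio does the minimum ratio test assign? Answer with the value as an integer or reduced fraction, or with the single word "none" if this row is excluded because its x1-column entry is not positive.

1

Ratio = RHS / (x1 entry) = (2/5) / (2/5) = 1.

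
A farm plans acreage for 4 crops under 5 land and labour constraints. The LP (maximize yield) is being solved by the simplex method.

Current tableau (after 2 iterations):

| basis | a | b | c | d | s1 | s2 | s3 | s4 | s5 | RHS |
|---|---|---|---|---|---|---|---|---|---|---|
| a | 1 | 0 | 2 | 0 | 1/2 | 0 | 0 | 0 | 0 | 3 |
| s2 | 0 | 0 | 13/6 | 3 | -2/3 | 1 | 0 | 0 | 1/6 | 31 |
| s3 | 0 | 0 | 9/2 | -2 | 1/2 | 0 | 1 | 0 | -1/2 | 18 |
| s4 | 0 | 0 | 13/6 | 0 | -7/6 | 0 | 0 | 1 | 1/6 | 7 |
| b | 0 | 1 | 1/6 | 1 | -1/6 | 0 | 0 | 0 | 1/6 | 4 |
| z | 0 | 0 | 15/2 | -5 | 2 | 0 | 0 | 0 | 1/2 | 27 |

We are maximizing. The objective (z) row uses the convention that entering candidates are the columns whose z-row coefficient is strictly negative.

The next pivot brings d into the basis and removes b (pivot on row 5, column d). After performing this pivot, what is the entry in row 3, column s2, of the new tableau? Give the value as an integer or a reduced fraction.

0

Pivot element is row 5, column d: 1.
Normalize row 5: new (row 5, s2) = 0/1 = 0.
row 3 ← row 3 − (-2)·(new row 5): 0 − (-2)·0 = 0.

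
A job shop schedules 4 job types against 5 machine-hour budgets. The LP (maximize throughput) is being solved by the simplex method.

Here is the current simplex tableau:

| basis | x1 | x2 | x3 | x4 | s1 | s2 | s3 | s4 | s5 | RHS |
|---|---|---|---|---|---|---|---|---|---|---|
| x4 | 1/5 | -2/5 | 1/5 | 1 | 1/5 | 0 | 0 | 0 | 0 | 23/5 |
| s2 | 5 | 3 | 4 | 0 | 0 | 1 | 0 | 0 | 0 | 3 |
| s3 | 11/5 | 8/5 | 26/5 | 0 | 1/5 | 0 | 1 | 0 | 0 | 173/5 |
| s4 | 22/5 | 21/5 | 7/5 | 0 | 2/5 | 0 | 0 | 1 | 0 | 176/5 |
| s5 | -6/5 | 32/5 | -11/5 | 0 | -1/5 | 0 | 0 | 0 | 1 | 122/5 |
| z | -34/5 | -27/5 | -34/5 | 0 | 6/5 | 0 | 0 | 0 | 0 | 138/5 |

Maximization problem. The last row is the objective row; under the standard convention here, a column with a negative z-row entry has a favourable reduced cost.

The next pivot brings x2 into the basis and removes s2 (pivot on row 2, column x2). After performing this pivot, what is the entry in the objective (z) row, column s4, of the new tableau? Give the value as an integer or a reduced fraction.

Pivot element is row 2, column x2: 3.
Normalize row 2: new (row 2, s4) = 0/3 = 0.
z-row ← z-row − (-27/5)·(new row 2): 0 − (-27/5)·0 = 0.

0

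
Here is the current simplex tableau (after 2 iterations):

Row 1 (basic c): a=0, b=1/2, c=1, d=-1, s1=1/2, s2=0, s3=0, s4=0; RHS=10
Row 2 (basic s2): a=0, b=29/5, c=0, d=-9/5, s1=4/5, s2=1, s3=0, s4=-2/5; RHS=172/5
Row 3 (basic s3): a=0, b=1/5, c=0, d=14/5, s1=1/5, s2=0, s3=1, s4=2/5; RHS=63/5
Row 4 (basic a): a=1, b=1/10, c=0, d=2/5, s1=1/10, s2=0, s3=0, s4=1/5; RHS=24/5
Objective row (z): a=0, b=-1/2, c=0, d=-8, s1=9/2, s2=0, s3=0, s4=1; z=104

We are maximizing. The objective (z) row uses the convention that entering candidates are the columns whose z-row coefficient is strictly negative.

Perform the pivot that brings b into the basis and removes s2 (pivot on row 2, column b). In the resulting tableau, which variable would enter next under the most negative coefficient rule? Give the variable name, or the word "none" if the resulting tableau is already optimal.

Pivot element 29/5. New z-row = old z-row − (-1/2)·(row 2/(29/5)).
Updated z-row coefficients: a: 0, b: 0, c: 0, d: -473/58, s1: 265/58, s2: 5/58, s3: 0, s4: 28/29.
The most negative is -473/58 in column d, so d would enter next.

d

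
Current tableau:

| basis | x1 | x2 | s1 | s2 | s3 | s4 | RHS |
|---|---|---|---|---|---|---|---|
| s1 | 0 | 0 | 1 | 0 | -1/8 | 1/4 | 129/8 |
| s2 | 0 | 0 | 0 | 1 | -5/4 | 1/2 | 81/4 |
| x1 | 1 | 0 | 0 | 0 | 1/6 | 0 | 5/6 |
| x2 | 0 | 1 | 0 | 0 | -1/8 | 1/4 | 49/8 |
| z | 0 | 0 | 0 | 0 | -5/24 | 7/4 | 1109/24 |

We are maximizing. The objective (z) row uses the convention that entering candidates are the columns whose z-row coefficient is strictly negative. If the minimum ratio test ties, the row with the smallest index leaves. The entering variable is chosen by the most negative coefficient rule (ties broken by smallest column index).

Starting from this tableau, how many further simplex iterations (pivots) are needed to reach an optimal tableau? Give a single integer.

pivot: s3 in, x1 out → z = 189/4
No improving column remains; optimal.

1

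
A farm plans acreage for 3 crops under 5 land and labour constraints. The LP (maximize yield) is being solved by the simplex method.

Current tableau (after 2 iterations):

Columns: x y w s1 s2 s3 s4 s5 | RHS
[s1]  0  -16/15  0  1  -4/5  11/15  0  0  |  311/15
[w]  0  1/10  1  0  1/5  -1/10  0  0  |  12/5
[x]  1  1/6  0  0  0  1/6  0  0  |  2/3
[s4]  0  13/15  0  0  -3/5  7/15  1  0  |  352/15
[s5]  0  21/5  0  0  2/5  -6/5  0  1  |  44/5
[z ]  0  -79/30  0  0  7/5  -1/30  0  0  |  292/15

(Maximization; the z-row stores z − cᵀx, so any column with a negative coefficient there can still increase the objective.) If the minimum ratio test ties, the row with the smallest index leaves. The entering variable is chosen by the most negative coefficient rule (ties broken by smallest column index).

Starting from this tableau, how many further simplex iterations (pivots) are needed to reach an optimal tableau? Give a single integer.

pivot: y in, s5 out → z = 1574/63
pivot: s3 in, x out → z = 706/27
No improving column remains; optimal.

2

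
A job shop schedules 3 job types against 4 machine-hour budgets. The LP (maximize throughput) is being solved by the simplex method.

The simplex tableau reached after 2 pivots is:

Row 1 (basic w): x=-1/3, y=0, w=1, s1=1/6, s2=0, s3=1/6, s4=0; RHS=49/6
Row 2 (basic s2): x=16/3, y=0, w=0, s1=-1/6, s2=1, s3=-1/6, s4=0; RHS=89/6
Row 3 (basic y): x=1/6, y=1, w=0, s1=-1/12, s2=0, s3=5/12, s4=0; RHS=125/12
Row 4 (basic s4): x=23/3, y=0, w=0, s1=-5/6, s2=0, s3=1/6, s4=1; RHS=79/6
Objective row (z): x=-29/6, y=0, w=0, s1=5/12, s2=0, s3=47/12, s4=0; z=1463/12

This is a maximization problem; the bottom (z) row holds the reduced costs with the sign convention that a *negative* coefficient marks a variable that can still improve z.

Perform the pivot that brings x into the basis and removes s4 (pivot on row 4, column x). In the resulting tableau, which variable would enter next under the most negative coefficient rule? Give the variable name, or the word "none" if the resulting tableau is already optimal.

s1

Pivot element 23/3. New z-row = old z-row − (-29/6)·(row 4/(23/3)).
Updated z-row coefficients: x: 0, y: 0, w: 0, s1: -5/46, s2: 0, s3: 185/46, s4: 29/46.
The most negative is -5/46 in column s1, so s1 would enter next.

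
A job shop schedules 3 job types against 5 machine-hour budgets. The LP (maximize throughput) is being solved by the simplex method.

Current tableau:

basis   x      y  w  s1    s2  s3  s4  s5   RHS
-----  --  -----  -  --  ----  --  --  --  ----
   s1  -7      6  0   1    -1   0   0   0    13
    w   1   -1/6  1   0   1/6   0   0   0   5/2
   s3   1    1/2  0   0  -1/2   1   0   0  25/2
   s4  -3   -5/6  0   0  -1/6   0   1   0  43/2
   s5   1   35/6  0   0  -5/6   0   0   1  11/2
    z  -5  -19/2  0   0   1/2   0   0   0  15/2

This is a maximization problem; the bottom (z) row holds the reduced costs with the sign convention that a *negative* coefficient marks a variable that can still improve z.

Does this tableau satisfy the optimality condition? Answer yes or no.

Column x has objective-row coefficient -5, which is negative; an improving pivot exists, so not yet optimal.

no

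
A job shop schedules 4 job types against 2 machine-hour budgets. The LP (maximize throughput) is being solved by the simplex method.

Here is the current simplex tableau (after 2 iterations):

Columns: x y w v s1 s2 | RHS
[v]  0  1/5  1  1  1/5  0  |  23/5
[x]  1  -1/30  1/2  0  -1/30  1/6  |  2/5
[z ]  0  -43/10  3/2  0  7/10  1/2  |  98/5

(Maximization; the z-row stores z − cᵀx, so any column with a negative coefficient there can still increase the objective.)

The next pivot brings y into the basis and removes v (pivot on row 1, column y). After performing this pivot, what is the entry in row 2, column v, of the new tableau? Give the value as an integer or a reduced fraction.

Pivot element is row 1, column y: 1/5.
Normalize row 1: new (row 1, v) = 1/(1/5) = 5.
row 2 ← row 2 − (-1/30)·(new row 1): 0 − (-1/30)·5 = 1/6.

1/6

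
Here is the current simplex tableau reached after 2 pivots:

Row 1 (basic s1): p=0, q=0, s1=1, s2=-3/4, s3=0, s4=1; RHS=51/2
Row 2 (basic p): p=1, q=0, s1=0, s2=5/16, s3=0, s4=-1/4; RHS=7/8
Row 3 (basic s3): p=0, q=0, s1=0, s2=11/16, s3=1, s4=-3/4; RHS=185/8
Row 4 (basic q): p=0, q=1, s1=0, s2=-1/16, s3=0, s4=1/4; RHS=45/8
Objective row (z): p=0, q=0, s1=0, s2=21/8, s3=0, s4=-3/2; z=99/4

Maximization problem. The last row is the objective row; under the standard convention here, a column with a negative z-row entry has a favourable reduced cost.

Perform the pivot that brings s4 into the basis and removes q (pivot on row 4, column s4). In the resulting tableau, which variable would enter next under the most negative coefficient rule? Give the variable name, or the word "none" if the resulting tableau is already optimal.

none

Pivot element 1/4. New z-row = old z-row − (-3/2)·(row 4/(1/4)).
Updated z-row coefficients: p: 0, q: 6, s1: 0, s2: 9/4, s3: 0, s4: 0.
No coefficient is strictly negative; the tableau after this pivot is optimal.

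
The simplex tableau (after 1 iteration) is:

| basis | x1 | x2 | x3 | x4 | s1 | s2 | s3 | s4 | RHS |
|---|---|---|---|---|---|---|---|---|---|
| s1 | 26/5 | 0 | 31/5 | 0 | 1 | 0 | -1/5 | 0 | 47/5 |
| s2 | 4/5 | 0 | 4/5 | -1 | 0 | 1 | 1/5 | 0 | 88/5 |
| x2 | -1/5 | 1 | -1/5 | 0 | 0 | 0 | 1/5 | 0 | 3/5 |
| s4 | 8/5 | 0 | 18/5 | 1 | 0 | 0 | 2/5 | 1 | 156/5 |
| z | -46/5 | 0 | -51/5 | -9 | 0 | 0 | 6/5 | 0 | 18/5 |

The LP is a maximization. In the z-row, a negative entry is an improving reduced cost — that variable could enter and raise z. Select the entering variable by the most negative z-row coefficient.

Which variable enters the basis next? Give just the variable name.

Objective-row coefficients: x1: -46/5, x2: 0, x3: -51/5, x4: -9, s1: 0, s2: 0, s3: 6/5, s4: 0.
The most negative is -51/5 in column x3, so x3 enters.

x3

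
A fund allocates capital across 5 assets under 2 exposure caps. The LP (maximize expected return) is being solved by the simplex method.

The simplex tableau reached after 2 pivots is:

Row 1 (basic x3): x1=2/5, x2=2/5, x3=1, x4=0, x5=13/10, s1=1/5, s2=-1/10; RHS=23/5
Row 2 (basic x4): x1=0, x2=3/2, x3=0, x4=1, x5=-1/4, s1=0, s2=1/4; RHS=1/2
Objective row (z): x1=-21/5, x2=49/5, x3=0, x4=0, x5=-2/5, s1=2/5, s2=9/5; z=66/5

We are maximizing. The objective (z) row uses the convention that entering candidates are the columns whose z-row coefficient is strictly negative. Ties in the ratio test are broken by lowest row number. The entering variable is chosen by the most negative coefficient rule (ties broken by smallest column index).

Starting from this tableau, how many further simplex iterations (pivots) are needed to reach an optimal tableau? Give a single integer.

1

pivot: x1 in, x3 out → z = 123/2
No improving column remains; optimal.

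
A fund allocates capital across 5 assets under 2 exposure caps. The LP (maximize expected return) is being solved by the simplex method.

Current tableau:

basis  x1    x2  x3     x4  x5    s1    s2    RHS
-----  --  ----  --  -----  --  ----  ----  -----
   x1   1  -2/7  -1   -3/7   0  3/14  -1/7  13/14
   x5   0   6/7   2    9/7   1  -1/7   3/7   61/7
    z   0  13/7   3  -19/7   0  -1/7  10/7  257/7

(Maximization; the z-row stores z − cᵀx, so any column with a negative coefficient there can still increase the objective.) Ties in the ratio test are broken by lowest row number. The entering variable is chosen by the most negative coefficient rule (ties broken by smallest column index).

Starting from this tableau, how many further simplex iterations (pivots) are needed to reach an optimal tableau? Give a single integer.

pivot: x4 in, x5 out → z = 496/9
pivot: s1 in, x1 out → z = 196/3
No improving column remains; optimal.

2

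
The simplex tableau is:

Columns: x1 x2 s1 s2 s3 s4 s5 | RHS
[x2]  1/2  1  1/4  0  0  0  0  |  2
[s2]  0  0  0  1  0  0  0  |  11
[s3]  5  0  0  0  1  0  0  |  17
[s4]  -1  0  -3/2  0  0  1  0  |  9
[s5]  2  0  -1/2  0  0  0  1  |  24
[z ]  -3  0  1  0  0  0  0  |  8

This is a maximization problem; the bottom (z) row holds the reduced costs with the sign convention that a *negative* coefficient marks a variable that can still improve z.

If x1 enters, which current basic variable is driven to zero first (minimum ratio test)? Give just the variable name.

Ratios: row 1 (x2): 2/(1/2) = 4; row 2 (s2): entry 0 ≤ 0, skip; row 3 (s3): 17/5 = 17/5; row 4 (s4): entry -1 ≤ 0, skip; row 5 (s5): 24/2 = 12.
Minimum ratio 17/5 is in the s3 row, so s3 leaves.

s3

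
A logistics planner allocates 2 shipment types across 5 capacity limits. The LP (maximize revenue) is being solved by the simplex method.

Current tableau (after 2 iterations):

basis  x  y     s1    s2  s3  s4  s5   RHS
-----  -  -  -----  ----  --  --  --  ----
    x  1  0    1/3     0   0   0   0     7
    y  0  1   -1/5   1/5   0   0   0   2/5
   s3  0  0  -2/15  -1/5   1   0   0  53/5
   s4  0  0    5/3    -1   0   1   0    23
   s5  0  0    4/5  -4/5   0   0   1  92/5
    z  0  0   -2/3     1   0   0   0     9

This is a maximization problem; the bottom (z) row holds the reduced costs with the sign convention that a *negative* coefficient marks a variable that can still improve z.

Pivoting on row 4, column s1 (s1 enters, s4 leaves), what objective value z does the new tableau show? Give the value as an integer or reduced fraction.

91/5

Minimum ratio for s1: 23/(5/3) = 69/5.
z changes by −(z-row coeff of s1)·ratio = −(-2/3)·(69/5) = 46/5.
New z = 9 + (46/5) = 91/5.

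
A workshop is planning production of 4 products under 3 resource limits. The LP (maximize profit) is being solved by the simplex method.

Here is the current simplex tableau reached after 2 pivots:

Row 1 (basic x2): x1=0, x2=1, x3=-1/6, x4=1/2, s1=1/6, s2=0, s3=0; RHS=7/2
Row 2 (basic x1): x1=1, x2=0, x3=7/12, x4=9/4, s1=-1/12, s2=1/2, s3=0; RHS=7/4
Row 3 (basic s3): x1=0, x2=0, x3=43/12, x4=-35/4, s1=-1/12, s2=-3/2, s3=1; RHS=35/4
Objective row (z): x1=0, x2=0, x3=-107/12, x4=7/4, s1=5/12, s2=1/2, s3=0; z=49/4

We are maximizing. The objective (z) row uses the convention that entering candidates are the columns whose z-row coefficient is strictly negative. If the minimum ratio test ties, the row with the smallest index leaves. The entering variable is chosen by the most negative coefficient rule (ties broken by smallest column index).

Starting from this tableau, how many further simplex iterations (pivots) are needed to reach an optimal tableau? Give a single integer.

3

pivot: x3 in, s3 out → z = 1463/43
pivot: x4 in, x1 out → z = 2828/79
pivot: s1 in, x2 out → z = 518/13
No improving column remains; optimal.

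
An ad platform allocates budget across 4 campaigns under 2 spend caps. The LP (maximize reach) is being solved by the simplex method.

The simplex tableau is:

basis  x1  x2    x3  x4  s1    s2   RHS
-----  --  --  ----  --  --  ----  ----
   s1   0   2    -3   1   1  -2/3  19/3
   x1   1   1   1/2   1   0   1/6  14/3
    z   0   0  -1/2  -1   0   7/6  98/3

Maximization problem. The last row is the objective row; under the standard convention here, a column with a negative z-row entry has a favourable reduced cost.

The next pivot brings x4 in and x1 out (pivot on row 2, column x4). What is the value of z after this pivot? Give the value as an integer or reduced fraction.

Minimum ratio for x4: (14/3)/1 = 14/3.
z changes by −(z-row coeff of x4)·ratio = −(-1)·(14/3) = 14/3.
New z = 98/3 + (14/3) = 112/3.

112/3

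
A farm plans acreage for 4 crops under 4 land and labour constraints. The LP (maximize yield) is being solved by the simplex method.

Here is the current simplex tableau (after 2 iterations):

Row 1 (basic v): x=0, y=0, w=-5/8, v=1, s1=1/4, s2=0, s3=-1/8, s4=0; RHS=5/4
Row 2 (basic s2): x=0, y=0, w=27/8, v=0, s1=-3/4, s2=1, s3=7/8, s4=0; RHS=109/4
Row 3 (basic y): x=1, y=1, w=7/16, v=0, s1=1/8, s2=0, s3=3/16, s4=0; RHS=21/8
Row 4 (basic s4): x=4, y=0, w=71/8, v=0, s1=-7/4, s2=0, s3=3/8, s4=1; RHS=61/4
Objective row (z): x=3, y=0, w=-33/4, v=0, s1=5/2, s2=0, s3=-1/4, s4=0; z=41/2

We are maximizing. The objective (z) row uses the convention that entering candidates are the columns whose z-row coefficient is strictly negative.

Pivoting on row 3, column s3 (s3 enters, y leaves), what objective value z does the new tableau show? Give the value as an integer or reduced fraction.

Minimum ratio for s3: (21/8)/(3/16) = 14.
z changes by −(z-row coeff of s3)·ratio = −(-1/4)·14 = 7/2.
New z = 41/2 + (7/2) = 24.

24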